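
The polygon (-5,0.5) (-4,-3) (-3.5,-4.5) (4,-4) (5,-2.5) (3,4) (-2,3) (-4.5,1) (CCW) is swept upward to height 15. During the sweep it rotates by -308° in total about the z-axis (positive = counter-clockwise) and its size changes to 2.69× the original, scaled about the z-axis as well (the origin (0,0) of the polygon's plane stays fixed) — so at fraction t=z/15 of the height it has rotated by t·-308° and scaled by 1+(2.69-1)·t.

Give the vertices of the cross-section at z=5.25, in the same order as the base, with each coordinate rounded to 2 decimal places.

t = z/height = 5.25/15 = 0.35
s = 1 + (scale-1)·z/height = 1 + (2.69-1)·5.25/15 = 1.591500
θ = twist·z/height = -308°·5.25/15 = -107.8000° = -1.881465 rad
cos θ = -0.305695, sin θ = -0.952129 (intermediates below are computed at full precision and shown rounded to 5 d.p.)
v1: (-5,0.5) → rotate → (2.00454,4.60780) → ×s → (3.19023,7.33331) → (3.19,7.33)
v2: (-4,-3) → rotate → (-1.63361,4.72560) → ×s → (-2.59989,7.52080) → (-2.60,7.52)
v3: (-3.5,-4.5) → rotate → (-3.21465,4.70808) → ×s → (-5.11611,7.49291) → (-5.12,7.49)
v4: (4,-4) → rotate → (-5.03130,-2.58574) → ×s → (-8.00731,-4.11520) → (-8.01,-4.12)
v5: (5,-2.5) → rotate → (-3.90880,-3.99641) → ×s → (-6.22086,-6.36028) → (-6.22,-6.36)
v6: (3,4) → rotate → (2.89143,-4.07917) → ×s → (4.60171,-6.49200) → (4.60,-6.49)
v7: (-2,3) → rotate → (3.46778,0.98717) → ×s → (5.51897,1.57109) → (5.52,1.57)
v8: (-4.5,1) → rotate → (2.32776,3.97889) → ×s → (3.70463,6.33240) → (3.70,6.33)

Cross-section at z=5.25: (3.19,7.33) (-2.60,7.52) (-5.12,7.49) (-8.01,-4.12) (-6.22,-6.36) (4.60,-6.49) (5.52,1.57) (3.70,6.33)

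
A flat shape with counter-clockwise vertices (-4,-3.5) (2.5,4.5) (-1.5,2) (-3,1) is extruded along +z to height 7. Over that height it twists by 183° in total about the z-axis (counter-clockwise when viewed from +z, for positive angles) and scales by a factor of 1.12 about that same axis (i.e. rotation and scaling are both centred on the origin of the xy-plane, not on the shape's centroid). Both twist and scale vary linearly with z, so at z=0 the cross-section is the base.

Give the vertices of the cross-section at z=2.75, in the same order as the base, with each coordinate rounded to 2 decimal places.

t = z/height = 2.75/7 = 0.392857
s = 1 + (scale-1)·z/height = 1 + (1.12-1)·2.75/7 = 1.047143
θ = twist·z/height = 183°·2.75/7 = 71.8929° = 1.254767 rad
cos θ = 0.310795, sin θ = 0.950477 (intermediates below are computed at full precision and shown rounded to 5 d.p.)
v1: (-4,-3.5) → rotate → (2.08349,-4.88969) → ×s → (2.18171,-5.12020) → (2.18,-5.12)
v2: (2.5,4.5) → rotate → (-3.50016,3.77477) → ×s → (-3.66517,3.95272) → (-3.67,3.95)
v3: (-1.5,2) → rotate → (-2.36715,-0.80413) → ×s → (-2.47874,-0.84203) → (-2.48,-0.84)
v4: (-3,1) → rotate → (-1.88286,-2.54064) → ×s → (-1.97163,-2.66041) → (-1.97,-2.66)

Cross-section at z=2.75: (2.18,-5.12) (-3.67,3.95) (-2.48,-0.84) (-1.97,-2.66)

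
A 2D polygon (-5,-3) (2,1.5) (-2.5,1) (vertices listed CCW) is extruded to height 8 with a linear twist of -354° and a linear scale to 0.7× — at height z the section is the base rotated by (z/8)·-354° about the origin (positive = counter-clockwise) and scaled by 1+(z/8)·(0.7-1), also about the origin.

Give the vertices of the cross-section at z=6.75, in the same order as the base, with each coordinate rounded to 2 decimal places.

t = z/height = 6.75/8 = 0.84375
s = 1 + (scale-1)·z/height = 1 + (0.7-1)·6.75/8 = 0.746875
θ = twist·z/height = -354°·6.75/8 = -298.6875° = -5.213080 rad
cos θ = 0.480032, sin θ = 0.877251 (intermediates below are computed at full precision and shown rounded to 5 d.p.)
v1: (-5,-3) → rotate → (0.23159,-5.82635) → ×s → (0.17297,-4.35156) → (0.17,-4.35)
v2: (2,1.5) → rotate → (-0.35581,2.47455) → ×s → (-0.26575,1.84818) → (-0.27,1.85)
v3: (-2.5,1) → rotate → (-2.07733,-1.71310) → ×s → (-1.55151,-1.27947) → (-1.55,-1.28)

Cross-section at z=6.75: (0.17,-4.35) (-0.27,1.85) (-1.55,-1.28)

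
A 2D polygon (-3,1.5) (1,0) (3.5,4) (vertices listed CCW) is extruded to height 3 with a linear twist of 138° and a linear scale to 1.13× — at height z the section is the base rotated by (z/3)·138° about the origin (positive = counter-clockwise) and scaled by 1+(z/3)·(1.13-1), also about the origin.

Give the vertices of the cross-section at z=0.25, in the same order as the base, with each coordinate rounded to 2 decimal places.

Cross-section at z=0.25: (-3.27,0.88) (0.99,0.20) (2.66,4.67)

t = z/height = 0.25/3 = 0.0833333
s = 1 + (scale-1)·z/height = 1 + (1.13-1)·0.25/3 = 1.010833
θ = twist·z/height = 138°·0.25/3 = 11.5000° = 0.200713 rad
cos θ = 0.979925, sin θ = 0.199368 (intermediates below are computed at full precision and shown rounded to 5 d.p.)
v1: (-3,1.5) → rotate → (-3.23883,0.87178) → ×s → (-3.27391,0.88123) → (-3.27,0.88)
v2: (1,0) → rotate → (0.97992,0.19937) → ×s → (0.99054,0.20153) → (0.99,0.20)
v3: (3.5,4) → rotate → (2.63226,4.61749) → ×s → (2.66078,4.66751) → (2.66,4.67)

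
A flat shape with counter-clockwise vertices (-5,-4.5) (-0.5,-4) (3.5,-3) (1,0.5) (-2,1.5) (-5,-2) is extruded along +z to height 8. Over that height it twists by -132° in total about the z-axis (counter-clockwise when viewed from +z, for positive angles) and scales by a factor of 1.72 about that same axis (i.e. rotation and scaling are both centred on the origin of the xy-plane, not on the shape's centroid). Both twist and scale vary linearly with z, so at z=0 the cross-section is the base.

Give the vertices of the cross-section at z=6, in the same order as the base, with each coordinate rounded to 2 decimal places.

Cross-section at z=6: (-5.64,8.69) (-5.96,1.72) (-5.41,-4.60) (0.52,-1.64) (2.76,2.68) (-1.84,8.09)

t = z/height = 6/8 = 0.75
s = 1 + (scale-1)·z/height = 1 + (1.72-1)·6/8 = 1.540000
θ = twist·z/height = -132°·6/8 = -99.0000° = -1.727876 rad
cos θ = -0.156434, sin θ = -0.987688 (intermediates below are computed at full precision and shown rounded to 5 d.p.)
v1: (-5,-4.5) → rotate → (-3.66243,5.64240) → ×s → (-5.64013,8.68929) → (-5.64,8.69)
v2: (-0.5,-4) → rotate → (-3.87254,1.11958) → ×s → (-5.96371,1.72416) → (-5.96,1.72)
v3: (3.5,-3) → rotate → (-3.51059,-2.98761) → ×s → (-5.40630,-4.60091) → (-5.41,-4.60)
v4: (1,0.5) → rotate → (0.33741,-1.06591) → ×s → (0.51961,-1.64149) → (0.52,-1.64)
v5: (-2,1.5) → rotate → (1.79440,1.74072) → ×s → (2.76338,2.68072) → (2.76,2.68)
v6: (-5,-2) → rotate → (-1.19320,5.25131) → ×s → (-1.83753,8.08702) → (-1.84,8.09)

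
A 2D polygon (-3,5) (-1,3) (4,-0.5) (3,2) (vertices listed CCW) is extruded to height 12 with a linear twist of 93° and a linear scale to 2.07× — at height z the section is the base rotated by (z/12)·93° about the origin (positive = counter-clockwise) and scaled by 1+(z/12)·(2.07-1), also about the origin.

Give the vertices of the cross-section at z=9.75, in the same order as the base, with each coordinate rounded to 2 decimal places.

t = z/height = 9.75/12 = 0.8125
s = 1 + (scale-1)·z/height = 1 + (2.07-1)·9.75/12 = 1.869375
θ = twist·z/height = 93°·9.75/12 = 75.5625° = 1.318814 rad
cos θ = 0.249324, sin θ = 0.968420 (intermediates below are computed at full precision and shown rounded to 5 d.p.)
v1: (-3,5) → rotate → (-5.59007,-1.65864) → ×s → (-10.44994,-3.10062) → (-10.45,-3.10)
v2: (-1,3) → rotate → (-3.15458,-0.22045) → ×s → (-5.89710,-0.41210) → (-5.90,-0.41)
v3: (4,-0.5) → rotate → (1.48151,3.74902) → ×s → (2.76949,7.00832) → (2.77,7.01)
v4: (3,2) → rotate → (-1.18887,3.40391) → ×s → (-2.22244,6.36318) → (-2.22,6.36)

Cross-section at z=9.75: (-10.45,-3.10) (-5.90,-0.41) (2.77,7.01) (-2.22,6.36)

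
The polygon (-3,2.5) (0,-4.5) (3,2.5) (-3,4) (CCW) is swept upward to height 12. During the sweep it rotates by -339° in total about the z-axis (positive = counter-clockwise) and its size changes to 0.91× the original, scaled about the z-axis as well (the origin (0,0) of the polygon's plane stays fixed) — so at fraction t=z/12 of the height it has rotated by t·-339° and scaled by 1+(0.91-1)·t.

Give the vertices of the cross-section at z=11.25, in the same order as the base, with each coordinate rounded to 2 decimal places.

Cross-section at z=11.25: (-3.57,-0.15) (2.77,-3.05) (0.50,3.54) (-4.49,0.87)

t = z/height = 11.25/12 = 0.9375
s = 1 + (scale-1)·z/height = 1 + (0.91-1)·11.25/12 = 0.915625
θ = twist·z/height = -339°·11.25/12 = -317.8125° = -5.546875 rad
cos θ = 0.740951, sin θ = 0.671559 (intermediates below are computed at full precision and shown rounded to 5 d.p.)
v1: (-3,2.5) → rotate → (-3.90175,-0.16230) → ×s → (-3.57254,-0.14861) → (-3.57,-0.15)
v2: (0,-4.5) → rotate → (3.02202,-3.33428) → ×s → (2.76703,-3.05295) → (2.77,-3.05)
v3: (3,2.5) → rotate → (0.54396,3.86705) → ×s → (0.49806,3.54077) → (0.50,3.54)
v4: (-3,4) → rotate → (-4.90909,0.94913) → ×s → (-4.49488,0.86904) → (-4.49,0.87)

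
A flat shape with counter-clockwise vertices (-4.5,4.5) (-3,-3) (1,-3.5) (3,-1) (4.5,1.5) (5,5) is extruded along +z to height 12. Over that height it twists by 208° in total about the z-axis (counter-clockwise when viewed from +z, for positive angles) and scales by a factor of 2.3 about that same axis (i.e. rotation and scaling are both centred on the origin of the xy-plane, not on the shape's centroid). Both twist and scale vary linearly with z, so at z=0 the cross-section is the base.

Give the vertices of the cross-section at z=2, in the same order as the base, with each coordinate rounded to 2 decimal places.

t = z/height = 2/12 = 0.166667
s = 1 + (scale-1)·z/height = 1 + (2.3-1)·2/12 = 1.216667
θ = twist·z/height = 208°·2/12 = 34.6667° = 0.605047 rad
cos θ = 0.822475, sin θ = 0.568801 (intermediates below are computed at full precision and shown rounded to 5 d.p.)
v1: (-4.5,4.5) → rotate → (-6.26074,1.14153) → ×s → (-7.61724,1.38886) → (-7.62,1.39)
v2: (-3,-3) → rotate → (-0.76102,-4.17383) → ×s → (-0.92591,-5.07816) → (-0.93,-5.08)
v3: (1,-3.5) → rotate → (2.81328,-2.30986) → ×s → (3.42282,-2.81033) → (3.42,-2.81)
v4: (3,-1) → rotate → (3.03623,0.88393) → ×s → (3.69408,1.07545) → (3.69,1.08)
v5: (4.5,1.5) → rotate → (2.84794,3.79332) → ×s → (3.46499,4.61520) → (3.46,4.62)
v6: (5,5) → rotate → (1.26837,6.95638) → ×s → (1.54318,8.46360) → (1.54,8.46)

Cross-section at z=2: (-7.62,1.39) (-0.93,-5.08) (3.42,-2.81) (3.69,1.08) (3.46,4.62) (1.54,8.46)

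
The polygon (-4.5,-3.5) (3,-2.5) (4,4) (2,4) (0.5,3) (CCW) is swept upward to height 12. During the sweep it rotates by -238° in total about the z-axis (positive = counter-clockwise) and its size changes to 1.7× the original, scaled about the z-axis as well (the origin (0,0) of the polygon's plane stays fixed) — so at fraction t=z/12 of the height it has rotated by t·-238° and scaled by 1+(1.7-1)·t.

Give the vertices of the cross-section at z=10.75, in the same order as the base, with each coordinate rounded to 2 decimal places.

t = z/height = 10.75/12 = 0.895833
s = 1 + (scale-1)·z/height = 1 + (1.7-1)·10.75/12 = 1.627083
θ = twist·z/height = -238°·10.75/12 = -213.2083° = -3.721187 rad
cos θ = -0.836685, sin θ = 0.547685 (intermediates below are computed at full precision and shown rounded to 5 d.p.)
v1: (-4.5,-3.5) → rotate → (5.68198,0.46381) → ×s → (9.24505,0.75466) → (9.25,0.75)
v2: (3,-2.5) → rotate → (-1.14084,3.73477) → ×s → (-1.85624,6.07678) → (-1.86,6.08)
v3: (4,4) → rotate → (-5.53748,-1.15600) → ×s → (-9.00994,-1.88091) → (-9.01,-1.88)
v4: (2,4) → rotate → (-3.86411,-2.25137) → ×s → (-6.28723,-3.66316) → (-6.29,-3.66)
v5: (0.5,3) → rotate → (-2.06140,-2.23621) → ×s → (-3.35406,-3.63850) → (-3.35,-3.64)

Cross-section at z=10.75: (9.25,0.75) (-1.86,6.08) (-9.01,-1.88) (-6.29,-3.66) (-3.35,-3.64)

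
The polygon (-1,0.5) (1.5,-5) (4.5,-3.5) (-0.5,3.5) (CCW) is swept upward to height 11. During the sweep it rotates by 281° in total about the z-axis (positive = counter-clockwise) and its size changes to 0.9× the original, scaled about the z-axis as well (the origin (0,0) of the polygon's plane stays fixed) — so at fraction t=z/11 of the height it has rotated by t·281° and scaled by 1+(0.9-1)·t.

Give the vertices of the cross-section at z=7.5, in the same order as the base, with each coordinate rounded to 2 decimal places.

t = z/height = 7.5/11 = 0.681818
s = 1 + (scale-1)·z/height = 1 + (0.9-1)·7.5/11 = 0.931818
θ = twist·z/height = 281°·7.5/11 = 191.5909° = 3.343892 rad
cos θ = -0.979607, sin θ = -0.200922 (intermediates below are computed at full precision and shown rounded to 5 d.p.)
v1: (-1,0.5) → rotate → (1.08007,-0.28888) → ×s → (1.00643,-0.26918) → (1.01,-0.27)
v2: (1.5,-5) → rotate → (-2.47402,4.59665) → ×s → (-2.30534,4.28324) → (-2.31,4.28)
v3: (4.5,-3.5) → rotate → (-5.11146,2.52447) → ×s → (-4.76295,2.35235) → (-4.76,2.35)
v4: (-0.5,3.5) → rotate → (1.19303,-3.32816) → ×s → (1.11169,-3.10124) → (1.11,-3.10)

Cross-section at z=7.5: (1.01,-0.27) (-2.31,4.28) (-4.76,2.35) (1.11,-3.10)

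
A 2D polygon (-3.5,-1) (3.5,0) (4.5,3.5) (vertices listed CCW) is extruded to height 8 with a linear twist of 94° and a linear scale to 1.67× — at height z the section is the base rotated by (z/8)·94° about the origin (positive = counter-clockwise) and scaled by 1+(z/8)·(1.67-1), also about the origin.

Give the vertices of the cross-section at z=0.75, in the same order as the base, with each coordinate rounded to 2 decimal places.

t = z/height = 0.75/8 = 0.09375
s = 1 + (scale-1)·z/height = 1 + (1.67-1)·0.75/8 = 1.062813
θ = twist·z/height = 94°·0.75/8 = 8.8125° = 0.153807 rad
cos θ = 0.988195, sin θ = 0.153201 (intermediates below are computed at full precision and shown rounded to 5 d.p.)
v1: (-3.5,-1) → rotate → (-3.30548,-1.52440) → ×s → (-3.51311,-1.62015) → (-3.51,-1.62)
v2: (3.5,0) → rotate → (3.45868,0.53621) → ×s → (3.67593,0.56989) → (3.68,0.57)
v3: (4.5,3.5) → rotate → (3.91067,4.14809) → ×s → (4.15631,4.40864) → (4.16,4.41)

Cross-section at z=0.75: (-3.51,-1.62) (3.68,0.57) (4.16,4.41)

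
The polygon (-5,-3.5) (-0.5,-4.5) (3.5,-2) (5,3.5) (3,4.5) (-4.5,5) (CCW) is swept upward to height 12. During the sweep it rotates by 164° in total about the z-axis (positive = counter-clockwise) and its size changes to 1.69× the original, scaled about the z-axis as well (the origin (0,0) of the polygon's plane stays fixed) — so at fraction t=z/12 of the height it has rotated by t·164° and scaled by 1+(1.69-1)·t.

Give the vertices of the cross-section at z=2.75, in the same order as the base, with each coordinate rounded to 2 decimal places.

t = z/height = 2.75/12 = 0.229167
s = 1 + (scale-1)·z/height = 1 + (1.69-1)·2.75/12 = 1.158125
θ = twist·z/height = 164°·2.75/12 = 37.5833° = 0.655953 rad
cos θ = 0.792467, sin θ = 0.609915 (intermediates below are computed at full precision and shown rounded to 5 d.p.)
v1: (-5,-3.5) → rotate → (-1.82763,-5.82321) → ×s → (-2.11663,-6.74400) → (-2.12,-6.74)
v2: (-0.5,-4.5) → rotate → (2.34838,-3.87106) → ×s → (2.71972,-4.48317) → (2.72,-4.48)
v3: (3.5,-2) → rotate → (3.99346,0.54977) → ×s → (4.62493,0.63670) → (4.62,0.64)
v4: (5,3.5) → rotate → (1.82763,5.82321) → ×s → (2.11663,6.74400) → (2.12,6.74)
v5: (3,4.5) → rotate → (-0.36721,5.39585) → ×s → (-0.42528,6.24906) → (-0.43,6.25)
v6: (-4.5,5) → rotate → (-6.61568,1.21772) → ×s → (-7.66178,1.41027) → (-7.66,1.41)

Cross-section at z=2.75: (-2.12,-6.74) (2.72,-4.48) (4.62,0.64) (2.12,6.74) (-0.43,6.25) (-7.66,1.41)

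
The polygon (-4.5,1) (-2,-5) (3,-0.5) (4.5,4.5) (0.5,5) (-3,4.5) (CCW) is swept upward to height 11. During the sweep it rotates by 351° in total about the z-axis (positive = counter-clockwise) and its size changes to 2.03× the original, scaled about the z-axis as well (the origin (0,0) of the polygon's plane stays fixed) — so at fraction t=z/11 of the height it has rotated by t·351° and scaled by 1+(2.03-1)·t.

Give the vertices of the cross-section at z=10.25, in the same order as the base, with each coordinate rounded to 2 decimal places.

Cross-section at z=10.25: (-6.34,6.44) (-8.62,-6.09) (4.40,-4.02) (12.20,2.61) (6.15,7.69) (-0.14,10.60)

t = z/height = 10.25/11 = 0.931818
s = 1 + (scale-1)·z/height = 1 + (2.03-1)·10.25/11 = 1.959773
θ = twist·z/height = 351°·10.25/11 = 327.0682° = 5.708417 rad
cos θ = 0.839318, sin θ = -0.543641 (intermediates below are computed at full precision and shown rounded to 5 d.p.)
v1: (-4.5,1) → rotate → (-3.23329,3.28570) → ×s → (-6.33652,6.43923) → (-6.34,6.44)
v2: (-2,-5) → rotate → (-4.39684,-3.10931) → ×s → (-8.61681,-6.09354) → (-8.62,-6.09)
v3: (3,-0.5) → rotate → (2.24613,-2.05058) → ×s → (4.40191,-4.01867) → (4.40,-4.02)
v4: (4.5,4.5) → rotate → (6.22331,1.33055) → ×s → (12.19628,2.60757) → (12.20,2.61)
v5: (0.5,5) → rotate → (3.13786,3.92477) → ×s → (6.14950,7.69166) → (6.15,7.69)
v6: (-3,4.5) → rotate → (-0.07157,5.40785) → ×s → (-0.14026,10.59816) → (-0.14,10.60)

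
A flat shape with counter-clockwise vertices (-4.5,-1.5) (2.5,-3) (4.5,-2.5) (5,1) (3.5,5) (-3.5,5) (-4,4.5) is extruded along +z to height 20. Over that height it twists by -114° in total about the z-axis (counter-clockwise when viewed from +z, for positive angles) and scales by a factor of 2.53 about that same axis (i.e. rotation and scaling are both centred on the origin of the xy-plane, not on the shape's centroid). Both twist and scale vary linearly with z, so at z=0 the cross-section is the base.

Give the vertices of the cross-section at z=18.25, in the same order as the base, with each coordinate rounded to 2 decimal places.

Cross-section at z=18.25: (-0.87,11.33) (-8.43,-4.07) (-8.42,-9.01) (-0.58,-12.20) (9.59,-11.04) (13.66,5.23) (12.78,6.69)

t = z/height = 18.25/20 = 0.9125
s = 1 + (scale-1)·z/height = 1 + (2.53-1)·18.25/20 = 2.396125
θ = twist·z/height = -114°·18.25/20 = -104.0250° = -1.815579 rad
cos θ = -0.242345, sin θ = -0.970190 (intermediates below are computed at full precision and shown rounded to 5 d.p.)
v1: (-4.5,-1.5) → rotate → (-0.36473,4.72937) → ×s → (-0.87394,11.33217) → (-0.87,11.33)
v2: (2.5,-3) → rotate → (-3.51643,-1.69844) → ×s → (-8.42581,-4.06967) → (-8.43,-4.07)
v3: (4.5,-2.5) → rotate → (-3.51603,-3.75999) → ×s → (-8.42484,-9.00941) → (-8.42,-9.01)
v4: (5,1) → rotate → (-0.24154,-5.09330) → ×s → (-0.57875,-12.20417) → (-0.58,-12.20)
v5: (3.5,5) → rotate → (4.00274,-4.60739) → ×s → (9.59107,-11.03989) → (9.59,-11.04)
v6: (-3.5,5) → rotate → (5.69916,2.18394) → ×s → (13.65590,5.23299) → (13.66,5.23)
v7: (-4,4.5) → rotate → (5.33524,2.79021) → ×s → (12.78389,6.68568) → (12.78,6.69)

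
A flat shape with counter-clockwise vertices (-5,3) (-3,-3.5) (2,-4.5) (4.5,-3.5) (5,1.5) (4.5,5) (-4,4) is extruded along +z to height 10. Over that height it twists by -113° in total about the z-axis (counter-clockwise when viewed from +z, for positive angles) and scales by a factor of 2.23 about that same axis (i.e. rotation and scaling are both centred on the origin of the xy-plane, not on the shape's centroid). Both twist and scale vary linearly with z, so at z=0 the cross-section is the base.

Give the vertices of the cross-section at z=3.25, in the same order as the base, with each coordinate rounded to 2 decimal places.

Cross-section at z=3.25: (-3.10,7.55) (-6.30,-1.42) (-1.52,-6.72) (2.12,-7.69) (6.87,-2.50) (9.23,1.84) (-1.14,7.84)

t = z/height = 3.25/10 = 0.325
s = 1 + (scale-1)·z/height = 1 + (2.23-1)·3.25/10 = 1.399750
θ = twist·z/height = -113°·3.25/10 = -36.7250° = -0.640972 rad
cos θ = 0.801515, sin θ = -0.597975 (intermediates below are computed at full precision and shown rounded to 5 d.p.)
v1: (-5,3) → rotate → (-2.21365,5.39442) → ×s → (-3.09856,7.55084) → (-3.10,7.55)
v2: (-3,-3.5) → rotate → (-4.49746,-1.01138) → ×s → (-6.29531,-1.41567) → (-6.30,-1.42)
v3: (2,-4.5) → rotate → (-1.08786,-4.80277) → ×s → (-1.52273,-6.72267) → (-1.52,-6.72)
v4: (4.5,-3.5) → rotate → (1.51390,-5.49619) → ×s → (2.11909,-7.69329) → (2.12,-7.69)
v5: (5,1.5) → rotate → (4.90454,-1.78760) → ×s → (6.86512,-2.50220) → (6.87,-2.50)
v6: (4.5,5) → rotate → (6.59669,1.31669) → ×s → (9.23372,1.84303) → (9.23,1.84)
v7: (-4,4) → rotate → (-0.81416,5.59796) → ×s → (-1.13962,7.83574) → (-1.14,7.84)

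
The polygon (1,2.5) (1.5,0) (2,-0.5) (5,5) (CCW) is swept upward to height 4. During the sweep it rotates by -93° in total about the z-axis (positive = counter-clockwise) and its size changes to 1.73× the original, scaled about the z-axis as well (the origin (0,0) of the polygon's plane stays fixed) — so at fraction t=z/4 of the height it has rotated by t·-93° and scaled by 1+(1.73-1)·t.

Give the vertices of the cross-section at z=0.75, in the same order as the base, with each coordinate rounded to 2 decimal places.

Cross-section at z=0.75: (1.94,2.37) (1.63,-0.51) (2.00,-1.22) (7.13,3.72)

t = z/height = 0.75/4 = 0.1875
s = 1 + (scale-1)·z/height = 1 + (1.73-1)·0.75/4 = 1.136875
θ = twist·z/height = -93°·0.75/4 = -17.4375° = -0.304342 rad
cos θ = 0.954044, sin θ = -0.299665 (intermediates below are computed at full precision and shown rounded to 5 d.p.)
v1: (1,2.5) → rotate → (1.70321,2.08545) → ×s → (1.93633,2.37089) → (1.94,2.37)
v2: (1.5,0) → rotate → (1.43107,-0.44950) → ×s → (1.62694,-0.51102) → (1.63,-0.51)
v3: (2,-0.5) → rotate → (1.75826,-1.07635) → ×s → (1.99892,-1.22368) → (2.00,-1.22)
v4: (5,5) → rotate → (6.26855,3.27190) → ×s → (7.12656,3.71974) → (7.13,3.72)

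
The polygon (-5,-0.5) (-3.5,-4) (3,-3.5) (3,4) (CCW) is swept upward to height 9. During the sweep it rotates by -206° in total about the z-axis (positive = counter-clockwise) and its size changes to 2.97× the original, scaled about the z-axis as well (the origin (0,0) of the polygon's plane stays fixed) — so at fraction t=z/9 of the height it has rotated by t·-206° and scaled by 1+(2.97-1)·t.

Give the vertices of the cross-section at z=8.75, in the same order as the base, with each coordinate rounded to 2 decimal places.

Cross-section at z=8.75: (14.18,-3.68) (13.61,7.40) (-4.67,12.60) (-12.25,-7.91)

t = z/height = 8.75/9 = 0.972222
s = 1 + (scale-1)·z/height = 1 + (2.97-1)·8.75/9 = 2.915278
θ = twist·z/height = -206°·8.75/9 = -200.2778° = -3.495507 rad
cos θ = -0.938023, sin θ = 0.346572 (intermediates below are computed at full precision and shown rounded to 5 d.p.)
v1: (-5,-0.5) → rotate → (4.86340,-1.26385) → ×s → (14.17817,-3.68447) → (14.18,-3.68)
v2: (-3.5,-4) → rotate → (4.66937,2.53909) → ×s → (13.61251,7.40216) → (13.61,7.40)
v3: (3,-3.5) → rotate → (-1.60107,4.32280) → ×s → (-4.66756,12.60216) → (-4.67,12.60)
v4: (3,4) → rotate → (-4.20036,-2.71238) → ×s → (-12.24521,-7.90734) → (-12.25,-7.91)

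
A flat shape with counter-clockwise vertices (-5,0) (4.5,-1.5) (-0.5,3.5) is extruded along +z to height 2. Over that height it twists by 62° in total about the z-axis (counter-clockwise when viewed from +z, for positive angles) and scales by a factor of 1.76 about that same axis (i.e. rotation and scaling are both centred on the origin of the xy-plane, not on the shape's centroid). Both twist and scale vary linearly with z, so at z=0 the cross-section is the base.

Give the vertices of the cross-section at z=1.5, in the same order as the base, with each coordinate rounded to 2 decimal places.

Cross-section at z=1.5: (-5.40,-5.69) (6.57,3.50) (-4.53,3.21)

t = z/height = 1.5/2 = 0.75
s = 1 + (scale-1)·z/height = 1 + (1.76-1)·1.5/2 = 1.570000
θ = twist·z/height = 62°·1.5/2 = 46.5000° = 0.811578 rad
cos θ = 0.688355, sin θ = 0.725374 (intermediates below are computed at full precision and shown rounded to 5 d.p.)
v1: (-5,0) → rotate → (-3.44177,-3.62687) → ×s → (-5.40358,-5.69419) → (-5.40,-5.69)
v2: (4.5,-1.5) → rotate → (4.18566,2.23165) → ×s → (6.57148,3.50369) → (6.57,3.50)
v3: (-0.5,3.5) → rotate → (-2.88299,2.04655) → ×s → (-4.52629,3.21309) → (-4.53,3.21)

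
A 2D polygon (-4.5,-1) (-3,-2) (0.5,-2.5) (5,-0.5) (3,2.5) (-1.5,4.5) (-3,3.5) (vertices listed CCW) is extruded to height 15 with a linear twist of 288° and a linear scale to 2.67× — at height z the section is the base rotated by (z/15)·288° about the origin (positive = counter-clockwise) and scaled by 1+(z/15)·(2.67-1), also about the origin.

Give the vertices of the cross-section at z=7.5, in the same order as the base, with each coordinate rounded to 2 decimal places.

t = z/height = 7.5/15 = 0.5
s = 1 + (scale-1)·z/height = 1 + (2.67-1)·7.5/15 = 1.835000
θ = twist·z/height = 288°·7.5/15 = 144.0000° = 2.513274 rad
cos θ = -0.809017, sin θ = 0.587785 (intermediates below are computed at full precision and shown rounded to 5 d.p.)
v1: (-4.5,-1) → rotate → (4.22836,-1.83602) → ×s → (7.75904,-3.36909) → (7.76,-3.37)
v2: (-3,-2) → rotate → (3.60262,-0.14532) → ×s → (6.61081,-0.26667) → (6.61,-0.27)
v3: (0.5,-2.5) → rotate → (1.06495,2.31644) → ×s → (1.95419,4.25066) → (1.95,4.25)
v4: (5,-0.5) → rotate → (-3.75119,3.34343) → ×s → (-6.88344,6.13520) → (-6.88,6.14)
v5: (3,2.5) → rotate → (-3.89651,-0.25919) → ×s → (-7.15010,-0.47561) → (-7.15,-0.48)
v6: (-1.5,4.5) → rotate → (-1.43151,-4.52225) → ×s → (-2.62682,-8.29834) → (-2.63,-8.30)
v7: (-3,3.5) → rotate → (0.36980,-4.59492) → ×s → (0.67859,-8.43167) → (0.68,-8.43)

Cross-section at z=7.5: (7.76,-3.37) (6.61,-0.27) (1.95,4.25) (-6.88,6.14) (-7.15,-0.48) (-2.63,-8.30) (0.68,-8.43)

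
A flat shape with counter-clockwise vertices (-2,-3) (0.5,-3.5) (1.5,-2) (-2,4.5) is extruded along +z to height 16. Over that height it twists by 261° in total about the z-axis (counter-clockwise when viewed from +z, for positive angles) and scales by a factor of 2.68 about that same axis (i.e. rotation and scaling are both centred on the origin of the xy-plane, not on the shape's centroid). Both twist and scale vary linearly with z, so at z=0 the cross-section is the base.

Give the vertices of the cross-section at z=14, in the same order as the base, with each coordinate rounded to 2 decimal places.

t = z/height = 14/16 = 0.875
s = 1 + (scale-1)·z/height = 1 + (2.68-1)·14/16 = 2.470000
θ = twist·z/height = 261°·14/16 = 228.3750° = 3.985896 rad
cos θ = -0.664252, sin θ = -0.747508 (intermediates below are computed at full precision and shown rounded to 5 d.p.)
v1: (-2,-3) → rotate → (-0.91402,3.48777) → ×s → (-2.25763,8.61480) → (-2.26,8.61)
v2: (0.5,-3.5) → rotate → (-2.94841,1.95113) → ×s → (-7.28256,4.81929) → (-7.28,4.82)
v3: (1.5,-2) → rotate → (-2.49140,0.20724) → ×s → (-6.15375,0.51189) → (-6.15,0.51)
v4: (-2,4.5) → rotate → (4.69229,-1.49412) → ×s → (11.58996,-3.69047) → (11.59,-3.69)

Cross-section at z=14: (-2.26,8.61) (-7.28,4.82) (-6.15,0.51) (11.59,-3.69)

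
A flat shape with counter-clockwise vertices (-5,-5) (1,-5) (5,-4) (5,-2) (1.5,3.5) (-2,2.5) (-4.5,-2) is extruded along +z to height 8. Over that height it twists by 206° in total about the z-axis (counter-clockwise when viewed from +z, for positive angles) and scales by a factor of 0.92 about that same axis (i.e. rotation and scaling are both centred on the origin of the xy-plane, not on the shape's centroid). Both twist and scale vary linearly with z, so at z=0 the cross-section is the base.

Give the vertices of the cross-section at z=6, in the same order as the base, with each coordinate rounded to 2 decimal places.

Cross-section at z=6: (6.27,2.22) (1.17,4.65) (-2.62,5.42) (-3.43,3.72) (-2.69,-2.36) (0.69,-2.93) (4.63,-0.12)

t = z/height = 6/8 = 0.75
s = 1 + (scale-1)·z/height = 1 + (0.92-1)·6/8 = 0.940000
θ = twist·z/height = 206°·6/8 = 154.5000° = 2.696534 rad
cos θ = -0.902585, sin θ = 0.430511 (intermediates below are computed at full precision and shown rounded to 5 d.p.)
v1: (-5,-5) → rotate → (6.66548,2.36037) → ×s → (6.26555,2.21875) → (6.27,2.22)
v2: (1,-5) → rotate → (1.24997,4.94344) → ×s → (1.17497,4.64683) → (1.17,4.65)
v3: (5,-4) → rotate → (-2.79088,5.76290) → ×s → (-2.62343,5.41712) → (-2.62,5.42)
v4: (5,-2) → rotate → (-3.65190,3.95773) → ×s → (-3.43279,3.72026) → (-3.43,3.72)
v5: (1.5,3.5) → rotate → (-2.86067,-2.51328) → ×s → (-2.68903,-2.36248) → (-2.69,-2.36)
v6: (-2,2.5) → rotate → (0.72889,-3.11749) → ×s → (0.68516,-2.93044) → (0.69,-2.93)
v7: (-4.5,-2) → rotate → (4.92266,-0.13213) → ×s → (4.62730,-0.12420) → (4.63,-0.12)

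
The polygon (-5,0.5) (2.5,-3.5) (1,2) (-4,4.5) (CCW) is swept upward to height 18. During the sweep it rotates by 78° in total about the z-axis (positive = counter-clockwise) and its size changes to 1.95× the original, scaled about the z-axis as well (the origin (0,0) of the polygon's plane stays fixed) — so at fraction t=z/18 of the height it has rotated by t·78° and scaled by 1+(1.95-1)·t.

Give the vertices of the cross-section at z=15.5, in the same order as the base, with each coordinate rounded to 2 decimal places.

Cross-section at z=15.5: (-4.37,-8.03) (7.63,1.72) (-2.65,3.09) (-10.36,-3.53)

t = z/height = 15.5/18 = 0.861111
s = 1 + (scale-1)·z/height = 1 + (1.95-1)·15.5/18 = 1.818056
θ = twist·z/height = 78°·15.5/18 = 67.1667° = 1.172279 rad
cos θ = 0.388052, sin θ = 0.921638 (intermediates below are computed at full precision and shown rounded to 5 d.p.)
v1: (-5,0.5) → rotate → (-2.40108,-4.41416) → ×s → (-4.36529,-8.02519) → (-4.37,-8.03)
v2: (2.5,-3.5) → rotate → (4.19586,0.94591) → ×s → (7.62831,1.71972) → (7.63,1.72)
v3: (1,2) → rotate → (-1.45522,1.69774) → ×s → (-2.64568,3.08659) → (-2.65,3.09)
v4: (-4,4.5) → rotate → (-5.69958,-1.94032) → ×s → (-10.36215,-3.52760) → (-10.36,-3.53)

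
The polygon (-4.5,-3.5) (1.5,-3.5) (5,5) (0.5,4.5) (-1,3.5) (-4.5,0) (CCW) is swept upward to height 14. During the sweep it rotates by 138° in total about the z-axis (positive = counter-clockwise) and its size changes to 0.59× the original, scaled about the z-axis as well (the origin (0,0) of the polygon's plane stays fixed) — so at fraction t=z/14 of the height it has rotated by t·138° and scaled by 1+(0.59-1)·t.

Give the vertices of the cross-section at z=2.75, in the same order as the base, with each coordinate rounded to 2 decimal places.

Cross-section at z=2.75: (-2.22,-4.75) (2.69,-2.24) (2.00,6.19) (-1.48,3.89) (-2.28,2.45) (-3.68,-1.89)

t = z/height = 2.75/14 = 0.196429
s = 1 + (scale-1)·z/height = 1 + (0.59-1)·2.75/14 = 0.919464
θ = twist·z/height = 138°·2.75/14 = 27.1071° = 0.473109 rad
cos θ = 0.890156, sin θ = 0.455656 (intermediates below are computed at full precision and shown rounded to 5 d.p.)
v1: (-4.5,-3.5) → rotate → (-2.41091,-5.16600) → ×s → (-2.21674,-4.74995) → (-2.22,-4.75)
v2: (1.5,-3.5) → rotate → (2.93003,-2.43206) → ×s → (2.69406,-2.23619) → (2.69,-2.24)
v3: (5,5) → rotate → (2.17250,6.72906) → ×s → (1.99754,6.18713) → (2.00,6.19)
v4: (0.5,4.5) → rotate → (-1.60537,4.23353) → ×s → (-1.47608,3.89258) → (-1.48,3.89)
v5: (-1,3.5) → rotate → (-2.48495,2.65989) → ×s → (-2.28482,2.44567) → (-2.28,2.45)
v6: (-4.5,0) → rotate → (-4.00570,-2.05045) → ×s → (-3.68310,-1.88532) → (-3.68,-1.89)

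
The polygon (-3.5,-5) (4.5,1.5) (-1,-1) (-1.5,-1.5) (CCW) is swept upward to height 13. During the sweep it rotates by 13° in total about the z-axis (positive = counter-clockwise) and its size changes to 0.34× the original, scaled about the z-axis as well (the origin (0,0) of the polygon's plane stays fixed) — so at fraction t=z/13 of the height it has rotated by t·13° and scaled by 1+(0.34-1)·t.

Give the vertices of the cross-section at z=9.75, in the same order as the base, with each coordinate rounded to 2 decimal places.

Cross-section at z=9.75: (-1.31,-2.79) (2.11,1.13) (-0.41,-0.58) (-0.62,-0.87)

t = z/height = 9.75/13 = 0.75
s = 1 + (scale-1)·z/height = 1 + (0.34-1)·9.75/13 = 0.505000
θ = twist·z/height = 13°·9.75/13 = 9.7500° = 0.170170 rad
cos θ = 0.985556, sin θ = 0.169350 (intermediates below are computed at full precision and shown rounded to 5 d.p.)
v1: (-3.5,-5) → rotate → (-2.60270,-5.52050) → ×s → (-1.31436,-2.78785) → (-1.31,-2.79)
v2: (4.5,1.5) → rotate → (4.18098,2.24041) → ×s → (2.11139,1.13141) → (2.11,1.13)
v3: (-1,-1) → rotate → (-0.81621,-1.15491) → ×s → (-0.41218,-0.58323) → (-0.41,-0.58)
v4: (-1.5,-1.5) → rotate → (-1.22431,-1.73236) → ×s → (-0.61828,-0.87484) → (-0.62,-0.87)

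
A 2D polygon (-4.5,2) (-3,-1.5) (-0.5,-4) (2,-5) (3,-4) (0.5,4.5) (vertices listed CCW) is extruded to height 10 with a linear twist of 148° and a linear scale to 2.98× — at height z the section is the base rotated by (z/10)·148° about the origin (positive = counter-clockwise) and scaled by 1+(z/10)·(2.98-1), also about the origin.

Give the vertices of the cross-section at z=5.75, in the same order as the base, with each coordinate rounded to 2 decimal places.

Cross-section at z=5.75: (-5.08,-9.22) (2.65,-6.67) (8.43,-1.80) (11.02,3.35) (9.07,5.66) (-9.50,1.89)

t = z/height = 5.75/10 = 0.575
s = 1 + (scale-1)·z/height = 1 + (2.98-1)·5.75/10 = 2.138500
θ = twist·z/height = 148°·5.75/10 = 85.1000° = 1.485275 rad
cos θ = 0.085417, sin θ = 0.996345 (intermediates below are computed at full precision and shown rounded to 5 d.p.)
v1: (-4.5,2) → rotate → (-2.37707,-4.31272) → ×s → (-5.08336,-9.22275) → (-5.08,-9.22)
v2: (-3,-1.5) → rotate → (1.23827,-3.11716) → ×s → (2.64803,-6.66605) → (2.65,-6.67)
v3: (-0.5,-4) → rotate → (3.94267,-0.83984) → ×s → (8.43141,-1.79600) → (8.43,-1.80)
v4: (2,-5) → rotate → (5.15256,1.56561) → ×s → (11.01875,3.34805) → (11.02,3.35)
v5: (3,-4) → rotate → (4.24163,2.64737) → ×s → (9.07073,5.66140) → (9.07,5.66)
v6: (0.5,4.5) → rotate → (-4.44085,0.88255) → ×s → (-9.49675,1.88733) → (-9.50,1.89)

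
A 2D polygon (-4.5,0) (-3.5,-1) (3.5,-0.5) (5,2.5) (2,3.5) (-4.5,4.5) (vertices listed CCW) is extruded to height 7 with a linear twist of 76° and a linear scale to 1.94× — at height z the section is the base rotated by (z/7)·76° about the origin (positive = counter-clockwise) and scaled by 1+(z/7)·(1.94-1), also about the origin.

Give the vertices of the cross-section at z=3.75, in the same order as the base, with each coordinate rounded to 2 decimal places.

t = z/height = 3.75/7 = 0.535714
s = 1 + (scale-1)·z/height = 1 + (1.94-1)·3.75/7 = 1.503571
θ = twist·z/height = 76°·3.75/7 = 40.7143° = 0.710598 rad
cos θ = 0.757972, sin θ = 0.652287 (intermediates below are computed at full precision and shown rounded to 5 d.p.)
v1: (-4.5,0) → rotate → (-3.41087,-2.93529) → ×s → (-5.12849,-4.41342) → (-5.13,-4.41)
v2: (-3.5,-1) → rotate → (-2.00061,-3.04098) → ×s → (-3.00807,-4.57233) → (-3.01,-4.57)
v3: (3.5,-0.5) → rotate → (2.97904,1.90402) → ×s → (4.47921,2.86283) → (4.48,2.86)
v4: (5,2.5) → rotate → (2.15914,5.15637) → ×s → (3.24642,7.75297) → (3.25,7.75)
v5: (2,3.5) → rotate → (-0.76706,3.95748) → ×s → (-1.15333,5.95035) → (-1.15,5.95)
v6: (-4.5,4.5) → rotate → (-6.34617,0.47558) → ×s → (-9.54191,0.71507) → (-9.54,0.72)

Cross-section at z=3.75: (-5.13,-4.41) (-3.01,-4.57) (4.48,2.86) (3.25,7.75) (-1.15,5.95) (-9.54,0.72)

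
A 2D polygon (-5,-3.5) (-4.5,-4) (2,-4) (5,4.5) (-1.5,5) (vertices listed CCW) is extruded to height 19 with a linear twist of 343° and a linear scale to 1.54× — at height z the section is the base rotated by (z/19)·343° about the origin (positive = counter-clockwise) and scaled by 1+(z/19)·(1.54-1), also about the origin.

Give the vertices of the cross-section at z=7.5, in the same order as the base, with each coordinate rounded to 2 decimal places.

Cross-section at z=7.5: (7.30,-1.24) (7.29,-0.38) (1.68,5.16) (-8.15,0.37) (-2.96,-5.60)

t = z/height = 7.5/19 = 0.394737
s = 1 + (scale-1)·z/height = 1 + (1.54-1)·7.5/19 = 1.213158
θ = twist·z/height = 343°·7.5/19 = 135.3947° = 2.363084 rad
cos θ = -0.711962, sin θ = 0.702218 (intermediates below are computed at full precision and shown rounded to 5 d.p.)
v1: (-5,-3.5) → rotate → (6.01757,-1.01923) → ×s → (7.30027,-1.23648) → (7.30,-1.24)
v2: (-4.5,-4) → rotate → (6.01270,-0.31214) → ×s → (7.29436,-0.37867) → (7.29,-0.38)
v3: (2,-4) → rotate → (1.38495,4.25228) → ×s → (1.68016,5.15869) → (1.68,5.16)
v4: (5,4.5) → rotate → (-6.71979,0.30727) → ×s → (-8.15217,0.37276) → (-8.15,0.37)
v5: (-1.5,5) → rotate → (-2.44315,-4.61314) → ×s → (-2.96393,-5.59646) → (-2.96,-5.60)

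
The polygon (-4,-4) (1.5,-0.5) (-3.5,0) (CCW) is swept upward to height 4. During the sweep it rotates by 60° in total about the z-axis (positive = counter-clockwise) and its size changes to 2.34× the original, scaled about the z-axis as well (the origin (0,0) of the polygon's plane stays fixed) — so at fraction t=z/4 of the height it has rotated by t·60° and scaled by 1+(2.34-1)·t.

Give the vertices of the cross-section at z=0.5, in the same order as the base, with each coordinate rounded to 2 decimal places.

t = z/height = 0.5/4 = 0.125
s = 1 + (scale-1)·z/height = 1 + (2.34-1)·0.5/4 = 1.167500
θ = twist·z/height = 60°·0.5/4 = 7.5000° = 0.130900 rad
cos θ = 0.991445, sin θ = 0.130526 (intermediates below are computed at full precision and shown rounded to 5 d.p.)
v1: (-4,-4) → rotate → (-3.44367,-4.48788) → ×s → (-4.02049,-5.23960) → (-4.02,-5.24)
v2: (1.5,-0.5) → rotate → (1.55243,-0.29993) → ×s → (1.81246,-0.35017) → (1.81,-0.35)
v3: (-3.5,0) → rotate → (-3.47006,-0.45684) → ×s → (-4.05129,-0.53336) → (-4.05,-0.53)

Cross-section at z=0.5: (-4.02,-5.24) (1.81,-0.35) (-4.05,-0.53)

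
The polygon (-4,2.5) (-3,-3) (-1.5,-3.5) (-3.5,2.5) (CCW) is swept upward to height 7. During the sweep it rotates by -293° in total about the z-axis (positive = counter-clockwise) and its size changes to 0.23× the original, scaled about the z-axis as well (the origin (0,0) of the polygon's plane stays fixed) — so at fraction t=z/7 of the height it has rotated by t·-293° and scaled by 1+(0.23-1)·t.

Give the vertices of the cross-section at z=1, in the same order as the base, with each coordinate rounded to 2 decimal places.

Cross-section at z=1: (-1.17,4.03) (-3.77,-0.21) (-3.07,-1.43) (-0.84,3.74)

t = z/height = 1/7 = 0.142857
s = 1 + (scale-1)·z/height = 1 + (0.23-1)·1/7 = 0.890000
θ = twist·z/height = -293°·1/7 = -41.8571° = -0.730545 rad
cos θ = 0.744811, sin θ = -0.667276 (intermediates below are computed at full precision and shown rounded to 5 d.p.)
v1: (-4,2.5) → rotate → (-1.31105,4.53113) → ×s → (-1.16684,4.03271) → (-1.17,4.03)
v2: (-3,-3) → rotate → (-4.23626,-0.23261) → ×s → (-3.77027,-0.20702) → (-3.77,-0.21)
v3: (-1.5,-3.5) → rotate → (-3.45268,-1.60592) → ×s → (-3.07289,-1.42927) → (-3.07,-1.43)
v4: (-3.5,2.5) → rotate → (-0.93865,4.19749) → ×s → (-0.83540,3.73577) → (-0.84,3.74)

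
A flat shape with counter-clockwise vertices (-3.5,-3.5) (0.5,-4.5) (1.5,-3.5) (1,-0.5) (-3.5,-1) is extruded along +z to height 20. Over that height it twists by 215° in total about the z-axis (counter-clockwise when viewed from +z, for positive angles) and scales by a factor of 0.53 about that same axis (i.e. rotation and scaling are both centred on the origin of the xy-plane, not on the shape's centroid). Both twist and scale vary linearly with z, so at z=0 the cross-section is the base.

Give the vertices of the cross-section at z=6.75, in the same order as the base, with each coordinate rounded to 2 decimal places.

Cross-section at z=6.75: (1.93,-3.69) (3.74,-0.73) (3.19,0.32) (0.65,0.68) (-0.08,-3.06)

t = z/height = 6.75/20 = 0.3375
s = 1 + (scale-1)·z/height = 1 + (0.53-1)·6.75/20 = 0.841375
θ = twist·z/height = 215°·6.75/20 = 72.5625° = 1.266455 rad
cos θ = 0.299665, sin θ = 0.954044 (intermediates below are computed at full precision and shown rounded to 5 d.p.)
v1: (-3.5,-3.5) → rotate → (2.29033,-4.38798) → ×s → (1.92702,-3.69194) → (1.93,-3.69)
v2: (0.5,-4.5) → rotate → (4.44303,-0.87147) → ×s → (3.73826,-0.73323) → (3.74,-0.73)
v3: (1.5,-3.5) → rotate → (3.78865,0.38224) → ×s → (3.18768,0.32161) → (3.19,0.32)
v4: (1,-0.5) → rotate → (0.77669,0.80421) → ×s → (0.65349,0.67664) → (0.65,0.68)
v5: (-3.5,-1) → rotate → (-0.09478,-3.63882) → ×s → (-0.07975,-3.06161) → (-0.08,-3.06)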